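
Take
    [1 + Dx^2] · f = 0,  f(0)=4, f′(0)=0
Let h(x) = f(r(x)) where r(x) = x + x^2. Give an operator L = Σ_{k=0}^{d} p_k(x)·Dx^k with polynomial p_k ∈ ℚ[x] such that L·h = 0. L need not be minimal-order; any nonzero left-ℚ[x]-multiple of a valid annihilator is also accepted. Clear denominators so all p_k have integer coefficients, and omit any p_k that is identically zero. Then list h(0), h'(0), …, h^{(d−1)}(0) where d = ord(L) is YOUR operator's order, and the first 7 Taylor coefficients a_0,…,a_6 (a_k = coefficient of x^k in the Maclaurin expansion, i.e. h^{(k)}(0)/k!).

L = (1 + 6·x + 12·x^2 + 8·x^3) - 2·Dx + (1 + 2·x)·Dx^2  (order 2).
h: a_k = 4, 0, -2, -4, -11/6, 2/3, 179/180, …
ICs: h(0) = 4, h′(0) = 0.

f: a_k = 4, 0, -2, 0, 1/6, 0, -1/180, …
Substitute x→r, Dx→(1/r')Dx; clear ⇒ L₀.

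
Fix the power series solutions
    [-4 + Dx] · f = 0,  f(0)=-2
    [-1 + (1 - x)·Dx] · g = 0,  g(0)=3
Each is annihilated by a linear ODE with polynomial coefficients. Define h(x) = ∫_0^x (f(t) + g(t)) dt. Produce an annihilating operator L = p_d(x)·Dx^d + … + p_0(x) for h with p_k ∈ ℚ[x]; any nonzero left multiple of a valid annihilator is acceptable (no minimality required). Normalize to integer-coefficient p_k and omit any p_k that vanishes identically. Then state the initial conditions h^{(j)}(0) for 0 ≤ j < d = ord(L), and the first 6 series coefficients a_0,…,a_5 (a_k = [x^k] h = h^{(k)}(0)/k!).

L = (-8 + 16·x)·Dx + (14 - 32·x + 16·x^2)·Dx^2 + (-3 + 7·x - 4·x^2)·Dx^3  (order 3).
h: a_k = 0, 1, -5/2, -13/3, -55/12, -11/3, …
ICs: h(0) = 0, h′(0) = 1, h′′(0) = -5.

f: a_k = -2, -8, -16, -64/3, -64/3, -256/15, …
g: a_k = 3, 3, 3, 3, 3, 3, …
Sum ⇒ L₀ = lclm(L_f,L_g) in ℚ(x)⟨Dx⟩.
Integrate: L := L₀·Dx.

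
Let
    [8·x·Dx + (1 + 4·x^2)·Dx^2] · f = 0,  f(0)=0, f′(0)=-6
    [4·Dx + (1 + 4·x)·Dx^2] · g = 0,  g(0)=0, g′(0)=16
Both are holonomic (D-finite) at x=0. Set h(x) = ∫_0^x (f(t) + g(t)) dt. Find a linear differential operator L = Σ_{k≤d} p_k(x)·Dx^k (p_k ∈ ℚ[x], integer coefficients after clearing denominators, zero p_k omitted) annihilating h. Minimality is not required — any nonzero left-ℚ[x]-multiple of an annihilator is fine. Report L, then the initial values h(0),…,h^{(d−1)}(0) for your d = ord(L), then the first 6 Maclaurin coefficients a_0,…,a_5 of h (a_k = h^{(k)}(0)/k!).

f: a_k = 0, -6, 0, 8, 0, -96/5, …
g: a_k = 0, 16, -32, 256/3, -256, 4096/5, …
Sum ⇒ L₀ = lclm(L_f,L_g) in ℚ(x)⟨Dx⟩.
∫: right-multiply L₀ by Dx.
L = (-8 - 96·x + 96·x^2 + 128·x^3)·Dx^2 + (-10 - 16·x - 72·x^2 + 192·x^3 + 256·x^4)·Dx^3 + (-1 - 2·x + 8·x^2 + 8·x^3 + 48·x^4 + 64·x^5)·Dx^4  (order 4).
h: a_k = 0, 0, 5, -32/3, 70/3, -256/5, …
ICs: h(0) = 0, h′(0) = 0, h′′(0) = 10, h′′′(0) = -64.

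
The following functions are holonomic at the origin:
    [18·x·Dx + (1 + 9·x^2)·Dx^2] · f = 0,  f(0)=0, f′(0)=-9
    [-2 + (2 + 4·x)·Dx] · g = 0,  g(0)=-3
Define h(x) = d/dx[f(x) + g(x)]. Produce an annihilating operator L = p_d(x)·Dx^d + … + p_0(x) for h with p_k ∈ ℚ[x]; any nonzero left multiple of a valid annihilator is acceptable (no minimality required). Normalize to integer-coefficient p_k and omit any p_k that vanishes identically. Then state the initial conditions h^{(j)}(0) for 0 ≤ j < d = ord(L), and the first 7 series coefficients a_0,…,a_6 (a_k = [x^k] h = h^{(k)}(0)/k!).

f: a_k = 0, -9, 0, 27, 0, -729/5, 0, …
g: a_k = -3, -3, 3/2, -3/2, 15/8, -21/8, 63/16, …
Weyl lclm of L_f,L_g ⇒ L₀ (ord ≤ 3).
Derive L from L₀ (diff closure).
L = (-36 - 180·x + 972·x^2 + 972·x^3) + (-42 - 144·x + 720·x^2 + 3888·x^3 + 3402·x^4)·Dx + (-2 + 32·x + 108·x^2 + 396·x^3 + 1134·x^4 + 972·x^5)·Dx^2  (order 2).
h: a_k = -12, 3, 153/2, 15/2, -5937/8, 189/8, 104283/16, …
ICs: h(0) = -12, h′(0) = 3.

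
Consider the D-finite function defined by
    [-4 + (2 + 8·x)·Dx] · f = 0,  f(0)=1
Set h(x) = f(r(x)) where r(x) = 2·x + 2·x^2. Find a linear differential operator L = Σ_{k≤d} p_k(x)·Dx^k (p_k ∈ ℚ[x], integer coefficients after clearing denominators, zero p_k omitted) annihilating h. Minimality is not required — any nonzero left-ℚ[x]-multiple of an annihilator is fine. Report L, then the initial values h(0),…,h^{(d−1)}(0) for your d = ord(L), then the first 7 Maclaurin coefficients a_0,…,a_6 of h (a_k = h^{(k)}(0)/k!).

L = (-4 - 8·x) + (1 + 8·x + 8·x^2)·Dx  (order 1).
h: a_k = 1, 4, -4, 16, -72, 352, -1824, …
ICs: h(0) = 1.

f: a_k = 1, 2, -2, 4, -10, 28, -84, …
Change of var in L_f (x↦r) gives L₀.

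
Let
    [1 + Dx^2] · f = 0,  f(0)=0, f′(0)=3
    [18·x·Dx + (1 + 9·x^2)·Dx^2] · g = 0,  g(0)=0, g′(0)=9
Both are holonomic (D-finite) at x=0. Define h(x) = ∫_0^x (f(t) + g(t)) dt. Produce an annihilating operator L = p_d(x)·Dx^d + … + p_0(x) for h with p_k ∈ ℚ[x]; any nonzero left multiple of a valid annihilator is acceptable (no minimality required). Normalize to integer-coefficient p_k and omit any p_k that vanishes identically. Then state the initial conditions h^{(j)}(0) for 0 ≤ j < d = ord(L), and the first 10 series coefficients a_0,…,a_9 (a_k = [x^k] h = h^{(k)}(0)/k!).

f: a_k = 0, 3, 0, -1/2, 0, 1/40, 0, -1/1680, 0, 1/120960, …
g: a_k = 0, 9, 0, -27, 0, 729/5, 0, -6561/7, 0, 6561, …
Sum ⇒ L₀ = lclm(L_f,L_g) in ℚ(x)⟨Dx⟩.
h=∫h₀ ⇒ L = L₀·Dx.
L = (-1926·x + 17820·x^3 + 1458·x^5)·Dx^2 + (-17 + 351·x^2 + 4617·x^4 + 729·x^6)·Dx^3 + (-1926·x + 17820·x^3 + 1458·x^5)·Dx^4 + (-17 + 351·x^2 + 4617·x^4 + 729·x^6)·Dx^5  (order 5).
h: a_k = 0, 0, 6, 0, -55/8, 0, 5833/240, 0, -1574641/13440, 0, …
ICs: h(0) = 0, h′(0) = 0, h′′(0) = 12, h′′′(0) = 0, h′′′′(0) = -165.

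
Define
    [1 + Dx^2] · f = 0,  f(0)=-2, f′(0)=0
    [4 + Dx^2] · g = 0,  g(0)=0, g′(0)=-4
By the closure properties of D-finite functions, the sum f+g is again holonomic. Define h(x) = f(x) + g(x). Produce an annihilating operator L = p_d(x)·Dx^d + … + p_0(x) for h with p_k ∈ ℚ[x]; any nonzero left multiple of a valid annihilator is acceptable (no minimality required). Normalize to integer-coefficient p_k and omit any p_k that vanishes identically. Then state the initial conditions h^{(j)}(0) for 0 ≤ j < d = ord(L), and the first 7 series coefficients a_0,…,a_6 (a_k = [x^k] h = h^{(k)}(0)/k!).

L = 4 + 5·Dx^2 + Dx^4  (order 4).
h: a_k = -2, -4, 1, 8/3, -1/12, -8/15, 1/360, …
ICs: h(0) = -2, h′(0) = -4, h′′(0) = 2, h′′′(0) = 16.

f: a_k = -2, 0, 1, 0, -1/12, 0, 1/360, …
g: a_k = 0, -4, 0, 8/3, 0, -8/15, 0, …
Sum ⇒ L₀ = lclm(L_f,L_g) in ℚ(x)⟨Dx⟩.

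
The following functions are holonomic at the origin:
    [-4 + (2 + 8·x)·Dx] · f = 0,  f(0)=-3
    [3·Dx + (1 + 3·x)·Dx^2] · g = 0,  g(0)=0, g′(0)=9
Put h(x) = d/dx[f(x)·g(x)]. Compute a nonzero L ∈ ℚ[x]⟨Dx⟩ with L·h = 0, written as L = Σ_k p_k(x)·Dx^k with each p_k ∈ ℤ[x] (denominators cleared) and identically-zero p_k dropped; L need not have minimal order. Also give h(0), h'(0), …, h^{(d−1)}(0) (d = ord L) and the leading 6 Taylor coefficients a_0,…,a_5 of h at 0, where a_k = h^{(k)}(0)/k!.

f: a_k = -3, -6, 6, -12, 30, -84, …
g: a_k = 0, 9, -27/2, 27, -243/4, 729/5, …
L₀ := L_f ⊗_s L_g (sym. prod.), ord ≤ 2.
Differentiate: ansatz ord ≤ ord L₀ ⇒ L.
L = (4 + 24·x + 24·x^2) + (8 + 74·x + 216·x^2 + 192·x^3)·Dx + (1 + 13·x + 62·x^2 + 128·x^3 + 96·x^4)·Dx^2  (order 2).
h: a_k = -27, -27, 162, -675, 5211/2, -48924/5, …
ICs: h(0) = -27, h′(0) = -27.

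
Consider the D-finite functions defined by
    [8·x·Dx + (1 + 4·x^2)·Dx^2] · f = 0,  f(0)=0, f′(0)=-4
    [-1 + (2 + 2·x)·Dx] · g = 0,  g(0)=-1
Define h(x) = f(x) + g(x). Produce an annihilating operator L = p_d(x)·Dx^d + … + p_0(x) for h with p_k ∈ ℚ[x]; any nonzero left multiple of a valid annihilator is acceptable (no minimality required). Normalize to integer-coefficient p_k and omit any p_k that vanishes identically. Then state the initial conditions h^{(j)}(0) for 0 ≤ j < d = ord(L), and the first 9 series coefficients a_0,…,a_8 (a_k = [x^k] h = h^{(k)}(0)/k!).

f: a_k = 0, -4, 0, 16/3, 0, -64/5, 0, 256/7, 0, …
g: a_k = -1, -1/2, 1/8, -1/16, 5/128, -7/256, 21/1024, -33/2048, 429/32768, …
Weyl lclm of L_f,L_g ⇒ L₀ (ord ≤ 3).
L = (-16 - 40·x + 192·x^2 + 96·x^3)·Dx + (-35 - 64·x + 328·x^2 + 768·x^3 + 336·x^4)·Dx^2 + (-2 + 30·x + 48·x^2 + 144·x^3 + 224·x^4 + 96·x^5)·Dx^3  (order 3).
h: a_k = -1, -9/2, 1/8, 253/48, 5/128, -16419/1280, 21/1024, 524057/14336, 429/32768, …
ICs: h(0) = -1, h′(0) = -9/2, h′′(0) = 1/4.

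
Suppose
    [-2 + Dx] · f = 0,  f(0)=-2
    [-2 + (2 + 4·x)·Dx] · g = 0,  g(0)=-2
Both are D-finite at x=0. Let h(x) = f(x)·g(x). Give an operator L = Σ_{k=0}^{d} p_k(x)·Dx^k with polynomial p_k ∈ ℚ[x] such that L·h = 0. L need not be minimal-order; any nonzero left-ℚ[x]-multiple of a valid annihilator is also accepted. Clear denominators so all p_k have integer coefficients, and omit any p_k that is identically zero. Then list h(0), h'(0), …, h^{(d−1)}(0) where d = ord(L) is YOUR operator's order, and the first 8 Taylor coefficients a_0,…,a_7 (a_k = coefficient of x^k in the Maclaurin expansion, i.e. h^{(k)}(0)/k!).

f: a_k = -2, -4, -4, -8/3, -4/3, -8/15, -8/45, -16/315, …
g: a_k = -2, -2, 1, -1, 5/4, -7/4, 21/8, -33/8, …
h₀=f·g: eliminate ⇒ L₀, order ≤ 1·1.
L = (-3 - 4·x) + (1 + 2·x)·Dx  (order 1).
h: a_k = 4, 12, 14, 34/3, 11/2, 107/30, -89/180, 1123/420, …
ICs: h(0) = 4.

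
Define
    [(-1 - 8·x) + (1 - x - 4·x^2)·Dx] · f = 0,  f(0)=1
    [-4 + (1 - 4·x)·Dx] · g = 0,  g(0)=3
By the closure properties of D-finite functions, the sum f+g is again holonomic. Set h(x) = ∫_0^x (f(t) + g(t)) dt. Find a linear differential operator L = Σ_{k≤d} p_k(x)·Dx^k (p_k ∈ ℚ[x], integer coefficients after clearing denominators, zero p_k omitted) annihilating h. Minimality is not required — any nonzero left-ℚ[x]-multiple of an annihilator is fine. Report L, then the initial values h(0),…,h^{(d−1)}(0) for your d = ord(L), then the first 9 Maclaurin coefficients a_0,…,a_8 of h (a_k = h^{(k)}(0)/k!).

f: a_k = 1, 1, 5, 9, 29, 65, 181, 441, 1165, …
g: a_k = 3, 12, 48, 192, 768, 3072, 12288, 49152, 196608, …
Weyl lclm of L_f,L_g ⇒ L₀ (ord ≤ 2).
h=∫₀ˣh₀: take L = L₀·Dx.
L = (8 - 288·x + 384·x^2 - 512·x^3)·Dx + (22 - 8·x - 288·x^2 + 640·x^3 - 1024·x^4)·Dx^2 + (-3 + 23·x - 56·x^2 + 32·x^3 + 128·x^4 - 256·x^5)·Dx^3  (order 3).
h: a_k = 0, 4, 13/2, 53/3, 201/4, 797/5, 3137/6, 12469/7, 49593/8, …
ICs: h(0) = 0, h′(0) = 4, h′′(0) = 13.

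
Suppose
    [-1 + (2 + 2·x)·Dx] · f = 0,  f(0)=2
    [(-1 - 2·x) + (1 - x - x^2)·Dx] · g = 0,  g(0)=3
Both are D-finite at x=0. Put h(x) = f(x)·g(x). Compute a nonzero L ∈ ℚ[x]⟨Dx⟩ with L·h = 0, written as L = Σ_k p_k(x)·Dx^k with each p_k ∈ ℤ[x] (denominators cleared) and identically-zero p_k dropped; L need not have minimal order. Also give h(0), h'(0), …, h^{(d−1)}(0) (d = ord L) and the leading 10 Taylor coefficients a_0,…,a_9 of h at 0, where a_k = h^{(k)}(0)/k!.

L = (3 + 5·x + 3·x^2) + (-2 + 4·x^2 + 2·x^3)·Dx  (order 1).
h: a_k = 6, 9, 57/4, 189/8, 2409/64, 7863/128, 50661/512, 164325/1024, 4249065/16384, 13758675/32768, …
ICs: h(0) = 6.

f: a_k = 2, 1, -1/4, 1/8, -5/64, 7/128, -21/512, 33/1024, -429/16384, 715/32768, …
g: a_k = 3, 3, 6, 9, 15, 24, 39, 63, 102, 165, …
Sym-product of L_f,L_g gives L₀ (≤ ord 1).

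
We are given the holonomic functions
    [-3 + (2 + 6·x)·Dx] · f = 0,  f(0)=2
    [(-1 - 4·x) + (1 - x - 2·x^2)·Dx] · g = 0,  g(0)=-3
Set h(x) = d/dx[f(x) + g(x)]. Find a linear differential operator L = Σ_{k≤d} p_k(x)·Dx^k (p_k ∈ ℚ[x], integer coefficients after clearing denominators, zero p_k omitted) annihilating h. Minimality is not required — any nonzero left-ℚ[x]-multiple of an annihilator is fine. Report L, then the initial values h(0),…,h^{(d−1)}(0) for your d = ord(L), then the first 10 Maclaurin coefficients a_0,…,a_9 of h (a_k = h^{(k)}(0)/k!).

f: a_k = 2, 3, -9/4, 27/8, -405/64, 1701/128, -15309/512, 72171/1024, -2814669/16384, 14073345/32768, …
g: a_k = -3, -3, -9, -15, -33, -63, -129, -255, -513, -1023, …
h₀=f+g: left-lcm gives L₀, ord ≤ 2.
Differentiate: ansatz ord ≤ ord L₀ ⇒ L.
L = (-114 - 522·x - 1152·x^2 - 816·x^3 - 720·x^4) + (-31 - 414·x - 1803·x^2 - 3208·x^3 - 3084·x^4 - 2160·x^5)·Dx + (10 + 66·x + 110·x^2 - 74·x^3 - 456·x^4 - 808·x^5 - 480·x^6)·Dx^2  (order 2).
h: a_k = 0, -45/2, -279/8, -2517/16, -31815/128, -244071/256, -1322643/1024, -11219661/2048, -175034871/32768, -2060573235/65536, …
ICs: h(0) = 0, h′(0) = -45/2.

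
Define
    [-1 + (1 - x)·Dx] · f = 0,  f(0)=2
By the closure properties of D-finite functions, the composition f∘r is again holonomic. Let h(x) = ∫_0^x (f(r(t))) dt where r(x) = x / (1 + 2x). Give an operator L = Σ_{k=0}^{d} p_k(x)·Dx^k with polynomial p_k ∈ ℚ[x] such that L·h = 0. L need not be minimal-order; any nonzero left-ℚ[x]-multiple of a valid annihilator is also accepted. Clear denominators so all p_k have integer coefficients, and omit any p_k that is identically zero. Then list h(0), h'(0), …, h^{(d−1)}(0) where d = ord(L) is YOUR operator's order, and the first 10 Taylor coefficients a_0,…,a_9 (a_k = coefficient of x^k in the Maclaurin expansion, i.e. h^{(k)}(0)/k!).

f: a_k = 2, 2, 2, 2, 2, 2, 2, 2, 2, 2, …
Change of var in L_f (x↦r) gives L₀.
∫: right-multiply L₀ by Dx.
L = -Dx + (1 + 3·x + 2·x^2)·Dx^2  (order 2).
h: a_k = 0, 2, 1, -2/3, 1/2, -2/5, 1/3, -2/7, 1/4, -2/9, …
ICs: h(0) = 0, h′(0) = 2.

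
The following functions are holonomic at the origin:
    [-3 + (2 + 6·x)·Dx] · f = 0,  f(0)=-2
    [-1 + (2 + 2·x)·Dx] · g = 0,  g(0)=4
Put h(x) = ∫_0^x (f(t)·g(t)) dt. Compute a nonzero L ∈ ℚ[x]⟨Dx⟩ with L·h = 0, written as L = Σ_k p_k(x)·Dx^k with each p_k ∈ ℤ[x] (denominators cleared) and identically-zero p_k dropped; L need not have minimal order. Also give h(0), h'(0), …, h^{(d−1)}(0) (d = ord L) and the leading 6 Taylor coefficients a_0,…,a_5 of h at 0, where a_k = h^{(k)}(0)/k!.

f: a_k = -2, -3, 9/4, -27/8, 405/64, -1701/128, …
g: a_k = 4, 2, -1/2, 1/4, -5/32, 7/64, …
L₀ := L_f ⊗_s L_g (sym. prod.), ord ≤ 1.
h=∫₀ˣh₀: take L = L₀·Dx.
L = (-2 - 3·x)·Dx + (1 + 4·x + 3·x^2)·Dx^2  (order 2).
h: a_k = 0, -8, -8, 4/3, -2, 17/5, …
ICs: h(0) = 0, h′(0) = -8.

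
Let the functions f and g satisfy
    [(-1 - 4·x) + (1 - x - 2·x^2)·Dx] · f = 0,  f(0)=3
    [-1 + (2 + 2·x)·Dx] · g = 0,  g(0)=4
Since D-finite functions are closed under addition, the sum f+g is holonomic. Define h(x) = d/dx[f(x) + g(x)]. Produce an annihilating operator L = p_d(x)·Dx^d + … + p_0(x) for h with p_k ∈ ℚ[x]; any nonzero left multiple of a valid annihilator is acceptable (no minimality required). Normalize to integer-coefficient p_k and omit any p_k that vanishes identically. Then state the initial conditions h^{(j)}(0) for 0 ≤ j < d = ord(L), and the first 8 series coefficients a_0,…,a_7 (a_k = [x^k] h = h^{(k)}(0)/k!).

f: a_k = 3, 3, 9, 15, 33, 63, 129, 255, …
g: a_k = 4, 2, -1/2, 1/4, -5/32, 7/64, -21/256, 33/512, …
h₀=f+g: left-lcm gives L₀, ord ≤ 2.
h₀' ⇒ L via d/dx closure of L₀.
L = (-78 - 288·x - 288·x^2 - 240·x^3) + (-117 - 693·x - 1188·x^2 - 1332·x^3 - 720·x^4)·Dx + (26 + 52·x + 2·x^2 - 208·x^3 - 344·x^4 - 160·x^5)·Dx^2  (order 2).
h: a_k = 5, 17, 183/4, 1051/8, 20195/64, 99009/128, 914151/512, 4202067/1024, …
ICs: h(0) = 5, h′(0) = 17.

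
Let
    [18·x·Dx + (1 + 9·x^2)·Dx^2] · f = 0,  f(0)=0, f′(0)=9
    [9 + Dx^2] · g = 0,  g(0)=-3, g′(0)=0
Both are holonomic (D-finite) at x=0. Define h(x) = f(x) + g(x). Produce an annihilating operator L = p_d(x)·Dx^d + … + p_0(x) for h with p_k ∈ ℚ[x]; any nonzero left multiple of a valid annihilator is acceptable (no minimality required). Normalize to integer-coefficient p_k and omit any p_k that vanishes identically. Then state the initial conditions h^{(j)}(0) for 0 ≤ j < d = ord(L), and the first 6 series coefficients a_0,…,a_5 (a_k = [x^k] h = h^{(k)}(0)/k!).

L = (-1782·x + 20412·x^3 + 13122·x^5)·Dx + (-9 + 567·x^2 + 6561·x^4 + 6561·x^6)·Dx^2 + (-198·x + 2268·x^3 + 1458·x^5)·Dx^3 + (-1 + 63·x^2 + 729·x^4 + 729·x^6)·Dx^4  (order 4).
h: a_k = -3, 9, 27/2, -27, -81/8, 729/5, …
ICs: h(0) = -3, h′(0) = 9, h′′(0) = 27, h′′′(0) = -162.

f: a_k = 0, 9, 0, -27, 0, 729/5, …
g: a_k = -3, 0, 27/2, 0, -81/8, 0, …
f+g: L₀ = lclm(L_f,L_g), ord ≤ 2+2.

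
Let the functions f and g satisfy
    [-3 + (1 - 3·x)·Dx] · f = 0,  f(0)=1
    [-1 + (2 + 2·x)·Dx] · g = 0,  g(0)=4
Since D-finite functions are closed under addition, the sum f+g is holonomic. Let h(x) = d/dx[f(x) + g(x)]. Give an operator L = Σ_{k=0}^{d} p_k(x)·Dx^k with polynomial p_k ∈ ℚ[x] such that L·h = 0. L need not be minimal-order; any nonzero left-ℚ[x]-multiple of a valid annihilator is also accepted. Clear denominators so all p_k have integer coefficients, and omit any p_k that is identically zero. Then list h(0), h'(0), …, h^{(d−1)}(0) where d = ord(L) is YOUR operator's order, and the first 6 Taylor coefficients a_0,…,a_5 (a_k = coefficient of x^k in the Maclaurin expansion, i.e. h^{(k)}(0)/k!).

L = (-126 - 54·x) + (-213 - 450·x - 189·x^2)·Dx + (26 - 34·x - 114·x^2 - 54·x^3)·Dx^2  (order 2).
h: a_k = 5, 17, 327/4, 2587/8, 77795/64, 559809/128, …
ICs: h(0) = 5, h′(0) = 17.

f: a_k = 1, 3, 9, 27, 81, 243, …
g: a_k = 4, 2, -1/2, 1/4, -5/32, 7/64, …
Weyl lclm of L_f,L_g ⇒ L₀ (ord ≤ 2).
h₀' ⇒ L via d/dx closure of L₀.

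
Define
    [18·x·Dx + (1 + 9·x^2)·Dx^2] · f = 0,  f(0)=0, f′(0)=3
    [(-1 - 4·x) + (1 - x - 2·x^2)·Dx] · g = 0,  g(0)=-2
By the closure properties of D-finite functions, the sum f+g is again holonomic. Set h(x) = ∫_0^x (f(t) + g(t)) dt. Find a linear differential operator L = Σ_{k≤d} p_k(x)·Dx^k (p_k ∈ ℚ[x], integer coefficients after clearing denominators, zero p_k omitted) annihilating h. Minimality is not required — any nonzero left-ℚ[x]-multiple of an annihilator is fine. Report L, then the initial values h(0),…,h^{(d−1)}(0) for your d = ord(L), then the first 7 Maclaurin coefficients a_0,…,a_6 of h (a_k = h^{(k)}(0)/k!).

L = (18 - 72·x - 918·x^2 - 1872·x^3 - 4608·x^4 - 1296·x^6)·Dx^2 + (-8 - 30·x - 278·x^3 - 1788·x^4 - 3216·x^5 - 324·x^6 - 1296·x^7)·Dx^3 + (1 + 4·x + 24·x^2 + 4·x^3 + 103·x^4 - 300·x^5 - 312·x^6 - 108·x^7 - 216·x^8)·Dx^4  (order 4).
h: a_k = 0, -2, 1/2, -2, -19/4, -22/5, 11/10, …
ICs: h(0) = 0, h′(0) = -2, h′′(0) = 1, h′′′(0) = -12.

f: a_k = 0, 3, 0, -9, 0, 243/5, 0, …
g: a_k = -2, -2, -6, -10, -22, -42, -86, …
Weyl lclm of L_f,L_g ⇒ L₀ (ord ≤ 3).
h=∫h₀ ⇒ L = L₀·Dx.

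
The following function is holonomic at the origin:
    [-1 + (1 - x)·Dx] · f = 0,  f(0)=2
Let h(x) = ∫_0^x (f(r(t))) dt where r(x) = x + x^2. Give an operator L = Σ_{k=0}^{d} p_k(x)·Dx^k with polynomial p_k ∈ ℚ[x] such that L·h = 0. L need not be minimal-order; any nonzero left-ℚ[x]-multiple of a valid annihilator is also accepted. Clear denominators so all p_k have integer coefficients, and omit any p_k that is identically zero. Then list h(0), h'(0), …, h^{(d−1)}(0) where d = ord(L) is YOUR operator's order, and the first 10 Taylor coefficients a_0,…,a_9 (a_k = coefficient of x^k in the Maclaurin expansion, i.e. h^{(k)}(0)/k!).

L = (1 + 2·x)·Dx + (-1 + x + x^2)·Dx^2  (order 2).
h: a_k = 0, 2, 1, 4/3, 3/2, 2, 8/3, 26/7, 21/4, 68/9, …
ICs: h(0) = 0, h′(0) = 2.

f: a_k = 2, 2, 2, 2, 2, 2, 2, 2, 2, 2, …
h₀=f(r): pull back L_f along r ⇒ L₀.
∫: right-multiply L₀ by Dx.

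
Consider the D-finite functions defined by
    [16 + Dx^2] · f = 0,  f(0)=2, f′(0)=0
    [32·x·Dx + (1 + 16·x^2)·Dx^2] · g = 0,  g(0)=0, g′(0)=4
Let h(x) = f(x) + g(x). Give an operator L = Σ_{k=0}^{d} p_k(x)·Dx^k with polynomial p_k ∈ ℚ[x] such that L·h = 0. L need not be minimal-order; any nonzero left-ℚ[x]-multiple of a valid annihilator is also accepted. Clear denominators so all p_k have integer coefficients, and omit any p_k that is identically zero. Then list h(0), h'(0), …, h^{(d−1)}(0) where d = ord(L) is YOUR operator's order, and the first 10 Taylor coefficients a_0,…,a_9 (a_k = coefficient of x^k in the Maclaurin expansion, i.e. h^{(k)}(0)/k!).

L = (-5632·x + 114688·x^3 + 131072·x^5)·Dx + (-16 + 1792·x^2 + 36864·x^4 + 65536·x^6)·Dx^2 + (-352·x + 7168·x^3 + 8192·x^5)·Dx^3 + (-1 + 112·x^2 + 2304·x^4 + 4096·x^6)·Dx^4  (order 4).
h: a_k = 2, 4, -16, -64/3, 64/3, 1024/5, -512/45, -16384/7, 1024/315, 262144/9, …
ICs: h(0) = 2, h′(0) = 4, h′′(0) = -32, h′′′(0) = -128.

f: a_k = 2, 0, -16, 0, 64/3, 0, -512/45, 0, 1024/315, 0, …
g: a_k = 0, 4, 0, -64/3, 0, 1024/5, 0, -16384/7, 0, 262144/9, …
h₀=f+g: left-lcm gives L₀, ord ≤ 4.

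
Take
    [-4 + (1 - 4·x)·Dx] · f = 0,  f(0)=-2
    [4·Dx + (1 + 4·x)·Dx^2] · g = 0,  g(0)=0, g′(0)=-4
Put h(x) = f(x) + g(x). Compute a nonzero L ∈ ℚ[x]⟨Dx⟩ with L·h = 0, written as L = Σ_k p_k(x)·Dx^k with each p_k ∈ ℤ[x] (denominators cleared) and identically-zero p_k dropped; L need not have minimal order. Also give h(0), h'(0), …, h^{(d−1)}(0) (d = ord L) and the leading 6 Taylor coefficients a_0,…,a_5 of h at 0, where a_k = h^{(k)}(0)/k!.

L = (160 + 128·x)·Dx + (16 + 256·x + 256·x^2)·Dx^2 + (-3 - 4·x + 48·x^2 + 64·x^3)·Dx^3  (order 3).
h: a_k = -2, -12, -24, -448/3, -448, -11264/5, …
ICs: h(0) = -2, h′(0) = -12, h′′(0) = -48.

f: a_k = -2, -8, -32, -128, -512, -2048, …
g: a_k = 0, -4, 8, -64/3, 64, -1024/5, …
Weyl lclm of L_f,L_g ⇒ L₀ (ord ≤ 3).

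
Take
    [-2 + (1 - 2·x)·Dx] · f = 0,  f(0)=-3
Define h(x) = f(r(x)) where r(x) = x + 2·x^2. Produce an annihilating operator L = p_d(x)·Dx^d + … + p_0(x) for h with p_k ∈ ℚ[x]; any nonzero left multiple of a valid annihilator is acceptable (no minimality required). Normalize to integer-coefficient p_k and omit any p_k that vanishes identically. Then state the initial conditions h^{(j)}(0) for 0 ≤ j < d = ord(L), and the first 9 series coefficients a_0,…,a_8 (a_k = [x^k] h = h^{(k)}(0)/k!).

L = (2 + 8·x) + (-1 + 2·x + 4·x^2)·Dx  (order 1).
h: a_k = -3, -6, -24, -72, -240, -768, -2496, -8064, -26112, …
ICs: h(0) = -3.

f: a_k = -3, -6, -12, -24, -48, -96, -192, -384, -768, …
L₀ from L_f via x↦r, Dx↦r'^{-1}Dx.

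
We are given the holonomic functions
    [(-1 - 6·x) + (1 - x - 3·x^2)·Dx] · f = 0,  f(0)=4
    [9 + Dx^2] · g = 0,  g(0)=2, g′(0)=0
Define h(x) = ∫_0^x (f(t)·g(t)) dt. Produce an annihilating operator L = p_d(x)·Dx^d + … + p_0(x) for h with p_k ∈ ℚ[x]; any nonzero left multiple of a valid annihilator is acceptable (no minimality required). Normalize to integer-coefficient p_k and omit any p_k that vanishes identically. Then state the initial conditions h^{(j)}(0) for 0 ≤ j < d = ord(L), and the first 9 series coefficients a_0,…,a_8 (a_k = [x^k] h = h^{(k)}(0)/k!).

L = (-3 + 9·x + 27·x^2)·Dx + (2 + 12·x)·Dx^2 + (-1 + x + 3·x^2)·Dx^3  (order 3).
h: a_k = 0, 8, 4, -4/3, 5, 7, 95/6, 1919/70, 4769/80, …
ICs: h(0) = 0, h′(0) = 8, h′′(0) = 8.

f: a_k = 4, 4, 16, 28, 76, 160, 388, 868, 2032, …
g: a_k = 2, 0, -9, 0, 27/4, 0, -81/40, 0, 729/2240, …
Product ⇒ symmetric product L₀, ord ≤ 2.
∫: right-multiply L₀ by Dx.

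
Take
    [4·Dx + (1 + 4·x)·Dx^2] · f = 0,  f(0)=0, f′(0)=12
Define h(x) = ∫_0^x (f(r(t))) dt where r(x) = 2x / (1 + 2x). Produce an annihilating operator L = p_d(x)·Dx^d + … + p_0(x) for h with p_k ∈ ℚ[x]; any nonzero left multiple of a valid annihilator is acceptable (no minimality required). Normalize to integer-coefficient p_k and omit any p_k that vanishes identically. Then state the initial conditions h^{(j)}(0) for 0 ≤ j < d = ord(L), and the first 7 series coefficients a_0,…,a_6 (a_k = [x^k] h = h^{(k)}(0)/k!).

f: a_k = 0, 12, -24, 64, -192, 3072/5, -2048, …
f∘r: x↦r, Dx↦Dx/r' in L_f ⇒ L₀.
h=∫h₀ ⇒ L = L₀·Dx.
L = (12 + 40·x)·Dx^2 + (1 + 12·x + 20·x^2)·Dx^3  (order 3).
h: a_k = 0, 0, 12, -48, 248, -7488/5, 49984/5, …
ICs: h(0) = 0, h′(0) = 0, h′′(0) = 24.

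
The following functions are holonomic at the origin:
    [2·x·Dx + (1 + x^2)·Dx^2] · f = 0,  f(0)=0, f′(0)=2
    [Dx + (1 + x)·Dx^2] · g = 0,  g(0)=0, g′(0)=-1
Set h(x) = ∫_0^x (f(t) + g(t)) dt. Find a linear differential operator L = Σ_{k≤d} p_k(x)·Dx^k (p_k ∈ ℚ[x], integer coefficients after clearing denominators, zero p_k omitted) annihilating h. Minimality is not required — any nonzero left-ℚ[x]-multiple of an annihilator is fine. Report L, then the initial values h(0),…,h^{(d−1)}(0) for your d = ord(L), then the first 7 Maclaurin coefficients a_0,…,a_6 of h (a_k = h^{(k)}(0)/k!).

L = (-2 - 6·x + 6·x^2 + 2·x^3)·Dx^2 + (-4 - 4·x + 12·x^3 + 4·x^4)·Dx^3 + (-1 + x + 2·x^2 + 2·x^3 + 3·x^4 + x^5)·Dx^4  (order 4).
h: a_k = 0, 0, 1/2, 1/6, -1/4, 1/20, 1/30, …
ICs: h(0) = 0, h′(0) = 0, h′′(0) = 1, h′′′(0) = 1.

f: a_k = 0, 2, 0, -2/3, 0, 2/5, 0, …
g: a_k = 0, -1, 1/2, -1/3, 1/4, -1/5, 1/6, …
Sum ⇒ L₀ = lclm(L_f,L_g) in ℚ(x)⟨Dx⟩.
h=∫h₀ ⇒ L = L₀·Dx.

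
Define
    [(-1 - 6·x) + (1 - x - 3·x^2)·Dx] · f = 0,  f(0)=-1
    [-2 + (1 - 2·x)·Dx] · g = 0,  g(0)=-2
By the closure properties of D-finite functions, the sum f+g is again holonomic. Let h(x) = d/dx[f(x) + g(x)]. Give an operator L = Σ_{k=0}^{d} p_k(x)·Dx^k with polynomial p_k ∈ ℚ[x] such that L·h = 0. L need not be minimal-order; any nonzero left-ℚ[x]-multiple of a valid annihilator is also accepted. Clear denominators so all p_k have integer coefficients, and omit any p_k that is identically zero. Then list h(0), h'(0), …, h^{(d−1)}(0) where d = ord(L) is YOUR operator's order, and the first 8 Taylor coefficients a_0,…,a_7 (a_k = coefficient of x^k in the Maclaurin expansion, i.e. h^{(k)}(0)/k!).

f: a_k = -1, -1, -4, -7, -19, -40, -97, -217, …
g: a_k = -2, -4, -8, -16, -32, -64, -128, -256, …
Weyl lclm of L_f,L_g ⇒ L₀ (ord ≤ 2).
Differentiate: ansatz ord ≤ ord L₀ ⇒ L.
L = (12 - 288·x + 648·x^2 - 1296·x^3 + 648·x^4) + (9 + 12·x - 126·x^2 + 540·x^3 - 1188·x^4 + 648·x^5)·Dx + (-2 + 15·x - 52·x^2 + 78·x^3 + 27·x^4 - 180·x^5 + 108·x^6)·Dx^2  (order 2).
h: a_k = -5, -24, -69, -204, -520, -1350, -3311, -8160, …
ICs: h(0) = -5, h′(0) = -24.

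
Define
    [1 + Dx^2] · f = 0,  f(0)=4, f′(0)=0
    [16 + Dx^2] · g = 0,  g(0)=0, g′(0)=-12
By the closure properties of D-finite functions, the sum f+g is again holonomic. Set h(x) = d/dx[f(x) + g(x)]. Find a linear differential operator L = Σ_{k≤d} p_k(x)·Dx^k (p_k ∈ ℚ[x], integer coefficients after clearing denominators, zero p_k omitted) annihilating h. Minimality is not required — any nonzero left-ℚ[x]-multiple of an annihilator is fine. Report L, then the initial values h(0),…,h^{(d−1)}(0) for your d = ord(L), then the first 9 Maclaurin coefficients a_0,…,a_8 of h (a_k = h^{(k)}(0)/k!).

L = 16 + 17·Dx^2 + Dx^4  (order 4).
h: a_k = -12, -4, 96, 2/3, -128, -1/30, 1024/15, 1/1260, -2048/105, …
ICs: h(0) = -12, h′(0) = -4, h′′(0) = 192, h′′′(0) = 4.

f: a_k = 4, 0, -2, 0, 1/6, 0, -1/180, 0, 1/10080, …
g: a_k = 0, -12, 0, 32, 0, -128/5, 0, 1024/105, 0, …
f+g: L₀ = lclm(L_f,L_g), ord ≤ 2+2.
Derive L from L₀ (diff closure).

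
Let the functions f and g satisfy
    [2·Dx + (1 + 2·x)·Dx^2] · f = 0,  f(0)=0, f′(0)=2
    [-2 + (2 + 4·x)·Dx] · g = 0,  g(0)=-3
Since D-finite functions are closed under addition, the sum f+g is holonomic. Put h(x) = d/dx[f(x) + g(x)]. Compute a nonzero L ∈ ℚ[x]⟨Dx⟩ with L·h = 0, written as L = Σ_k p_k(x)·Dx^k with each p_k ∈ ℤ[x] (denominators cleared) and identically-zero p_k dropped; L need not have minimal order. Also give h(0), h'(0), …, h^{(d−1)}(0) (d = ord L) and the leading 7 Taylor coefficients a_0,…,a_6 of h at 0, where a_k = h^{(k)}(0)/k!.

L = 2 + (5 + 10·x)·Dx + (1 + 4·x + 4·x^2)·Dx^2  (order 2).
h: a_k = -1, -1, 7/2, -17/2, 151/8, -323/8, 1355/16, …
ICs: h(0) = -1, h′(0) = -1.

f: a_k = 0, 2, -2, 8/3, -4, 32/5, -32/3, …
g: a_k = -3, -3, 3/2, -3/2, 15/8, -21/8, 63/16, …
Weyl lclm of L_f,L_g ⇒ L₀ (ord ≤ 3).
Differentiate: ansatz ord ≤ ord L₀ ⇒ L.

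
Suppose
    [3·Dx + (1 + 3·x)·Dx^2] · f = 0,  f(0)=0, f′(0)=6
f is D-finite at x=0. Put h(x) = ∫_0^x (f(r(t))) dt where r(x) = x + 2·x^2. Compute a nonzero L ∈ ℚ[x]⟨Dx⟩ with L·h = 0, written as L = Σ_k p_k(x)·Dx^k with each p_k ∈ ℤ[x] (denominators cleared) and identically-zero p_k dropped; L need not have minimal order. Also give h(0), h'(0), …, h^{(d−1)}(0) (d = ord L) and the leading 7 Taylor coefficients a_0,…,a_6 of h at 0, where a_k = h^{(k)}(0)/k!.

L = (-1 + 12·x + 24·x^2)·Dx^2 + (1 + 7·x + 18·x^2 + 24·x^3)·Dx^3  (order 3).
h: a_k = 0, 0, 3, 1, -9/2, 63/10, -9/5, …
ICs: h(0) = 0, h′(0) = 0, h′′(0) = 6.

f: a_k = 0, 6, -9, 18, -81/2, 486/5, -243, …
h₀=f(r): pull back L_f along r ⇒ L₀.
∫: right-multiply L₀ by Dx.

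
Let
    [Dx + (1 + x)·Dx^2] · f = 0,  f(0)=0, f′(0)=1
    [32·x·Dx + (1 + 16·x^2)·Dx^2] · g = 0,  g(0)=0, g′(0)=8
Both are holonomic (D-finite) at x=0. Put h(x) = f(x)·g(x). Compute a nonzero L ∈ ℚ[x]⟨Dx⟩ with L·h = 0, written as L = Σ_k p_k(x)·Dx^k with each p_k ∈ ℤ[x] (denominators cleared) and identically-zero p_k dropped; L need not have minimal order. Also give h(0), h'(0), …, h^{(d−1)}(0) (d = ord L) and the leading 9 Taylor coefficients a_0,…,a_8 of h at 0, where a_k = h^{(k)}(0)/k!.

f: a_k = 0, 1, -1/2, 1/3, -1/4, 1/5, -1/6, 1/7, -1/8, …
g: a_k = 0, 8, 0, -128/3, 0, 2048/5, 0, -32768/7, 0, …
f·g: L₀ = L_f ⊗_s L_g, ord ≤ 2·2.
L = (4224 + 8384·x + 204800·x^2 + 531456·x^3 + 491520·x^4 + 212992·x^5 + 262144·x^7)·Dx + (4098 + 28864·x + 258368·x^2 + 1045504·x^3 + 1798144·x^4 + 1523712·x^5 + 573440·x^6 + 786432·x^7 + 917504·x^8)·Dx^2 + (132 + 8644·x + 37632·x^2 + 196032·x^3 + 614400·x^4 + 955392·x^5 + 786432·x^6 + 540672·x^7 + 786432·x^8 + 524288·x^9)·Dx^3 + (65 + 258·x + 2497·x^2 + 8576·x^3 + 30336·x^4 + 76800·x^5 + 118272·x^6 + 98304·x^7 + 98304·x^8 + 131072·x^9 + 65536·x^10)·Dx^4  (order 4).
h: a_k = 0, 0, 8, -4, -40, 58/3, 17864/45, -2932/15, -4552, …
ICs: h(0) = 0, h′(0) = 0, h′′(0) = 16, h′′′(0) = -24.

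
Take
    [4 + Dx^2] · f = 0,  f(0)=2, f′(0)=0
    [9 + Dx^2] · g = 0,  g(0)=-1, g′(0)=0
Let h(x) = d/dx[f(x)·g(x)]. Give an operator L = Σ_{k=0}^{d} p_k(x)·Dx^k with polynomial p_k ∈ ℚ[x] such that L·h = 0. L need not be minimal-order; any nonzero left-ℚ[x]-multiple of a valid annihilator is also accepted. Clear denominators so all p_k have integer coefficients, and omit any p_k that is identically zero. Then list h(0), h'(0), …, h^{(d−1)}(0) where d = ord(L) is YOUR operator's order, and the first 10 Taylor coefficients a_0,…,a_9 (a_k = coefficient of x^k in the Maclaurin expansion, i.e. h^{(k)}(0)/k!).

f: a_k = 2, 0, -4, 0, 4/3, 0, -8/45, 0, 4/315, 0, …
g: a_k = -1, 0, 9/2, 0, -27/8, 0, 81/80, 0, -729/4480, 0, …
L₀ := L_f ⊗_s L_g (sym. prod.), ord ≤ 4.
Derive L from L₀ (diff closure).
L = 25 + 26·Dx^2 + Dx^4  (order 4).
h: a_k = 0, 26, 0, -313/3, 0, 7813/60, 0, -195313/2520, 0, 4882813/181440, …
ICs: h(0) = 0, h′(0) = 26, h′′(0) = 0, h′′′(0) = -626.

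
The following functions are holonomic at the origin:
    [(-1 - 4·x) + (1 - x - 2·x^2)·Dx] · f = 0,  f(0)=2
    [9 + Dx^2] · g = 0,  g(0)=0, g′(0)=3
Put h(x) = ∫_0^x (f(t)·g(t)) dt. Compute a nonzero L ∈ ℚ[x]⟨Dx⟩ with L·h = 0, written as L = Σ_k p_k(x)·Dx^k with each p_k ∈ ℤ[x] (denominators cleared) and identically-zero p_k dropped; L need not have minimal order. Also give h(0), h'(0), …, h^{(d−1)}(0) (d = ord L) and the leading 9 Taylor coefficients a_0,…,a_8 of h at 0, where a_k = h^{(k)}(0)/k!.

L = (-5 + 9·x + 18·x^2)·Dx + (2 + 8·x)·Dx^2 + (-1 + x + 2·x^2)·Dx^3  (order 3).
h: a_k = 0, 0, 3, 2, 9/4, 21/5, 287/40, 243/20, 47679/2240, …
ICs: h(0) = 0, h′(0) = 0, h′′(0) = 6.

f: a_k = 2, 2, 6, 10, 22, 42, 86, 170, 342, …
g: a_k = 0, 3, 0, -9/2, 0, 81/40, 0, -243/560, 0, …
f·g: L₀ = L_f ⊗_s L_g, ord ≤ 1·2.
h=∫h₀ ⇒ L = L₀·Dx.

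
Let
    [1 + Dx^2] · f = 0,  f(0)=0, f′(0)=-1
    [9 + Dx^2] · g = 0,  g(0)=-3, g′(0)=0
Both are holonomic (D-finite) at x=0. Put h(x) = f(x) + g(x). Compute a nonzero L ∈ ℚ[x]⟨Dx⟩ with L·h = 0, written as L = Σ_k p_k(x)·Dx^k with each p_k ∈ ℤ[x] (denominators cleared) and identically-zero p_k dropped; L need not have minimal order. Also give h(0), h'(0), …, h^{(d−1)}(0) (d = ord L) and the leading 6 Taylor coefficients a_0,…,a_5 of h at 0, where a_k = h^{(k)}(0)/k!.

L = 9 + 10·Dx^2 + Dx^4  (order 4).
h: a_k = -3, -1, 27/2, 1/6, -81/8, -1/120, …
ICs: h(0) = -3, h′(0) = -1, h′′(0) = 27, h′′′(0) = 1.

f: a_k = 0, -1, 0, 1/6, 0, -1/120, …
g: a_k = -3, 0, 27/2, 0, -81/8, 0, …
h₀=f+g: left-lcm gives L₀, ord ≤ 4.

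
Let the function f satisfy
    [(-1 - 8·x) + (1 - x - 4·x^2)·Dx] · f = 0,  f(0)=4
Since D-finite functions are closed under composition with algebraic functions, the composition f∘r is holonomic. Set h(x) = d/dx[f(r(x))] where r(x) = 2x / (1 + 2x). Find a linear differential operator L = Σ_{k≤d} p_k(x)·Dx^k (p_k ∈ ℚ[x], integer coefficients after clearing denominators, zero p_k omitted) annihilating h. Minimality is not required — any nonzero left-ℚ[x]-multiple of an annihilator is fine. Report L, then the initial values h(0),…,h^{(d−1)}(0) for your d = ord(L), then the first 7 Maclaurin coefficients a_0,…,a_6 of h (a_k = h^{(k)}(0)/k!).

L = (16 + 96·x + 960·x^2 + 1152·x^3) + (-1 - 22·x - 60·x^2 + 248·x^3 + 576·x^4)·Dx  (order 1).
h: a_k = 8, 128, 0, 4096, -10240, 122880, -516096, …
ICs: h(0) = 8.

f: a_k = 4, 4, 20, 36, 116, 260, 724, …
h₀=f(r): pull back L_f along r ⇒ L₀.
h₀' ⇒ L via d/dx closure of L₀.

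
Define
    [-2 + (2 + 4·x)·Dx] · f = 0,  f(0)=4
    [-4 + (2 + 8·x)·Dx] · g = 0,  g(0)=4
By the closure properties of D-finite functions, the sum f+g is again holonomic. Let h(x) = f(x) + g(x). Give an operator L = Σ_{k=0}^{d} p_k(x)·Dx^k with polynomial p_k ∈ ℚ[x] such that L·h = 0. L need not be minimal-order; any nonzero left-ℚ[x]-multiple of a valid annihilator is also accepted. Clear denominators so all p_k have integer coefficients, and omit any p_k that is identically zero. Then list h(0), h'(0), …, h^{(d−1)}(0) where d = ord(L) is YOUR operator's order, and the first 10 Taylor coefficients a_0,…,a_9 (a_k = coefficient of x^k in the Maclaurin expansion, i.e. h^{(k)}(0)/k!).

f: a_k = 4, 4, -2, 2, -5/2, 7/2, -21/4, 33/4, -429/32, 715/32, …
g: a_k = 4, 8, -8, 16, -40, 112, -336, 1056, -3432, 11440, …
f+g: L₀ = lclm(L_f,L_g), ord ≤ 1+1.
L = -2 + (3 + 8·x)·Dx + (1 + 6·x + 8·x^2)·Dx^2  (order 2).
h: a_k = 8, 12, -10, 18, -85/2, 231/2, -1365/4, 4257/4, -110253/32, 366795/32, …
ICs: h(0) = 8, h′(0) = 12.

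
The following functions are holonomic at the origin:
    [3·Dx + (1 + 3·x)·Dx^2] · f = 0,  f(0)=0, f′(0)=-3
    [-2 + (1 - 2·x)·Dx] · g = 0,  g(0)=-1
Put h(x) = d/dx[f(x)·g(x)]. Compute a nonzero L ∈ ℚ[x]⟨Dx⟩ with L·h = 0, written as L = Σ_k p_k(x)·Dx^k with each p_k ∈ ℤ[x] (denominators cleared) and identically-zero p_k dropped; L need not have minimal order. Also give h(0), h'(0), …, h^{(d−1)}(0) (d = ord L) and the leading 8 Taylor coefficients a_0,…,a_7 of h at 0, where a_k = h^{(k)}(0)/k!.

f: a_k = 0, -3, 9/2, -9, 81/4, -243/5, 243/2, -2187/7, …
g: a_k = -1, -2, -4, -8, -16, -32, -64, -128, …
L₀ := L_f ⊗_s L_g (sym. prod.), ord ≤ 2.
Differentiate: ansatz ord ≤ ord L₀ ⇒ L.
L = 24 + 30·x·Dx + (-1 - x + 6·x^2)·Dx^2  (order 2).
h: a_k = 3, 3, 36, 15, 561/2, -279/5, 10284/5, -65091/35, …
ICs: h(0) = 3, h′(0) = 3.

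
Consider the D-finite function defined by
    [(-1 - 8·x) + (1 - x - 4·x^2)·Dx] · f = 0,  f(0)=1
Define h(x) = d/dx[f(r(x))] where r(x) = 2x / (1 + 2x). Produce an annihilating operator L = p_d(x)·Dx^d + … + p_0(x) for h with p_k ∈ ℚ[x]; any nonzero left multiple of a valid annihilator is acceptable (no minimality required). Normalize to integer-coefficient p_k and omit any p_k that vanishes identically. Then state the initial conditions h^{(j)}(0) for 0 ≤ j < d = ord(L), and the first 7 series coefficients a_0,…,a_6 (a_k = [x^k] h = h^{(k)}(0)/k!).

L = (16 + 96·x + 960·x^2 + 1152·x^3) + (-1 - 22·x - 60·x^2 + 248·x^3 + 576·x^4)·Dx  (order 1).
h: a_k = 2, 32, 0, 1024, -2560, 30720, -129024, …
ICs: h(0) = 2.

f: a_k = 1, 1, 5, 9, 29, 65, 181, …
h₀=f(r): pull back L_f along r ⇒ L₀.
h=h₀': d/dx-closure on L₀ ⇒ L.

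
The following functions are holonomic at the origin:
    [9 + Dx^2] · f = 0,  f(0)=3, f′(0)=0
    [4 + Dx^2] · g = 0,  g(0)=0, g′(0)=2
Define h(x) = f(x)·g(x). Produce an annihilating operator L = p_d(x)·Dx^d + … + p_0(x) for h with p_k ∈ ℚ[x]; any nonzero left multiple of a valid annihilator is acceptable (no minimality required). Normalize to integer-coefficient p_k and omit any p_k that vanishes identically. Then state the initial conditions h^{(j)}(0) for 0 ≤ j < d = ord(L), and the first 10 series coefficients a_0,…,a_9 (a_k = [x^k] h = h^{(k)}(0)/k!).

L = 25 + 26·Dx^2 + Dx^4  (order 4).
h: a_k = 0, 6, 0, -31, 0, 781/20, 0, -19531/840, 0, 488281/60480, …
ICs: h(0) = 0, h′(0) = 6, h′′(0) = 0, h′′′(0) = -186.

f: a_k = 3, 0, -27/2, 0, 81/8, 0, -243/80, 0, 2187/4480, 0, …
g: a_k = 0, 2, 0, -4/3, 0, 4/15, 0, -8/315, 0, 4/2835, …
L₀ := L_f ⊗_s L_g (sym. prod.), ord ≤ 4.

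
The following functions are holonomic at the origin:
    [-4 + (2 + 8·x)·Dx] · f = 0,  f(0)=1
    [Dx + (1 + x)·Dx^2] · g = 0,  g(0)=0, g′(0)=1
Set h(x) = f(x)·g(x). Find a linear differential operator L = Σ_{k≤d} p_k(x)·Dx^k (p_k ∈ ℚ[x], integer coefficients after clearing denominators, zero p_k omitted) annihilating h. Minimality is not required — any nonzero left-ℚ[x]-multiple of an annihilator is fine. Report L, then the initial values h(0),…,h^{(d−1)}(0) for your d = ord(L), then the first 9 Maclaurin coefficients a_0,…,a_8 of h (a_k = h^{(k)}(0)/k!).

f: a_k = 1, 2, -2, 4, -10, 28, -84, 264, -858, …
g: a_k = 0, 1, -1/2, 1/3, -1/4, 1/5, -1/6, 1/7, -1/8, …
f·g: L₀ = L_f ⊗_s L_g, ord ≤ 1·2.
L = (10 + 4·x) + (-3 - 12·x)·Dx + (1 + 9·x + 24·x^2 + 16·x^3)·Dx^2  (order 2).
h: a_k = 0, 1, 3/2, -8/3, 65/12, -389/30, 526/15, -10807/105, 268067/840, …
ICs: h(0) = 0, h′(0) = 1.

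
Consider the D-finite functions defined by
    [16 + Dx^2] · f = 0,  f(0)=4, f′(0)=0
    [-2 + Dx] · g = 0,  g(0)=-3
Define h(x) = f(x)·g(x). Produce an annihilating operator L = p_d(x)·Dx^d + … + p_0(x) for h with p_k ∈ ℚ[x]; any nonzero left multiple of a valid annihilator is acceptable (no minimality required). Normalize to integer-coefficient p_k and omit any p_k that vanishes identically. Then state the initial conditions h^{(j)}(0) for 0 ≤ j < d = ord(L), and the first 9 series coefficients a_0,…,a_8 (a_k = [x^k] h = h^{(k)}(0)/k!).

f: a_k = 4, 0, -32, 0, 128/3, 0, -1024/45, 0, 2048/315, …
g: a_k = -3, -6, -6, -4, -2, -4/5, -4/15, -8/105, -2/105, …
L₀ := L_f ⊗_s L_g (sym. prod.), ord ≤ 2.
L = 20 - 4·Dx + Dx^2  (order 2).
h: a_k = -12, -24, 72, 176, 56, -656/5, -624/5, -928/105, 4216/105, …
ICs: h(0) = -12, h′(0) = -24.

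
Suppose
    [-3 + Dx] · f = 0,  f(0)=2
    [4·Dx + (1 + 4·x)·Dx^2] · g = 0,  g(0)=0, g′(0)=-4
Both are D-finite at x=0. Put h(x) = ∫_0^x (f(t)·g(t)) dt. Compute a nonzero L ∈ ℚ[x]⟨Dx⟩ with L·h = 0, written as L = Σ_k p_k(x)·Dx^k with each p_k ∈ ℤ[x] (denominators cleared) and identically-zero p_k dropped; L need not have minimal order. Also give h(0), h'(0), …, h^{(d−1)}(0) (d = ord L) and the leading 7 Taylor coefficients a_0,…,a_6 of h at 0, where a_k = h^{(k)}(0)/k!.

L = (-3 + 36·x)·Dx + (-2 - 24·x)·Dx^2 + (1 + 4·x)·Dx^3  (order 3).
h: a_k = 0, 0, -4, -8/3, -23/3, 36/5, -863/30, …
ICs: h(0) = 0, h′(0) = 0, h′′(0) = -8.

f: a_k = 2, 6, 9, 9, 27/4, 81/20, 81/40, …
g: a_k = 0, -4, 8, -64/3, 64, -1024/5, 2048/3, …
Sym-product of L_f,L_g gives L₀ (≤ ord 2).
h=∫₀ˣh₀: take L = L₀·Dx.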